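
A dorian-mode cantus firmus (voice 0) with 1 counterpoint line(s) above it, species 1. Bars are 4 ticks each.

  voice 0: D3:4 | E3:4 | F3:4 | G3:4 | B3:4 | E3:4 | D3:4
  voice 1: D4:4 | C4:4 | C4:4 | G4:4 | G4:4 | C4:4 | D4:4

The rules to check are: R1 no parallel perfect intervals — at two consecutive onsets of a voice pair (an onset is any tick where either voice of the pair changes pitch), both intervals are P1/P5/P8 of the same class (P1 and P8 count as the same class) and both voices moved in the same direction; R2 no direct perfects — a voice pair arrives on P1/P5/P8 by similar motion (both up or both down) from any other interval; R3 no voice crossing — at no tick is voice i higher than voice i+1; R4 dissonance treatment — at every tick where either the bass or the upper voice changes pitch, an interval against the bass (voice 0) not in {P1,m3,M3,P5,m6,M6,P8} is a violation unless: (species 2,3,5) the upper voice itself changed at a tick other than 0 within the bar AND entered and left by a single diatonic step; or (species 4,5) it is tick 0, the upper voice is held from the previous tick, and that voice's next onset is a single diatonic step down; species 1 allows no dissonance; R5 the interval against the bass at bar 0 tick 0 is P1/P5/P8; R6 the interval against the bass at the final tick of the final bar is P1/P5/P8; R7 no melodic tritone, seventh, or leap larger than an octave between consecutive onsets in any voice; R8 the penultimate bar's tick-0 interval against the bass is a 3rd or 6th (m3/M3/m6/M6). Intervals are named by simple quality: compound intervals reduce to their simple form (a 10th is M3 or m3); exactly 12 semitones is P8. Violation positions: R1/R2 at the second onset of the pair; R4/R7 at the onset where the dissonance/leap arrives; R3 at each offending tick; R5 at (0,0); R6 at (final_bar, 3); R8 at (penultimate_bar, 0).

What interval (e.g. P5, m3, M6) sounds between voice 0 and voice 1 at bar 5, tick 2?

m6

voice 0=E3 voice 1=C4 -> m6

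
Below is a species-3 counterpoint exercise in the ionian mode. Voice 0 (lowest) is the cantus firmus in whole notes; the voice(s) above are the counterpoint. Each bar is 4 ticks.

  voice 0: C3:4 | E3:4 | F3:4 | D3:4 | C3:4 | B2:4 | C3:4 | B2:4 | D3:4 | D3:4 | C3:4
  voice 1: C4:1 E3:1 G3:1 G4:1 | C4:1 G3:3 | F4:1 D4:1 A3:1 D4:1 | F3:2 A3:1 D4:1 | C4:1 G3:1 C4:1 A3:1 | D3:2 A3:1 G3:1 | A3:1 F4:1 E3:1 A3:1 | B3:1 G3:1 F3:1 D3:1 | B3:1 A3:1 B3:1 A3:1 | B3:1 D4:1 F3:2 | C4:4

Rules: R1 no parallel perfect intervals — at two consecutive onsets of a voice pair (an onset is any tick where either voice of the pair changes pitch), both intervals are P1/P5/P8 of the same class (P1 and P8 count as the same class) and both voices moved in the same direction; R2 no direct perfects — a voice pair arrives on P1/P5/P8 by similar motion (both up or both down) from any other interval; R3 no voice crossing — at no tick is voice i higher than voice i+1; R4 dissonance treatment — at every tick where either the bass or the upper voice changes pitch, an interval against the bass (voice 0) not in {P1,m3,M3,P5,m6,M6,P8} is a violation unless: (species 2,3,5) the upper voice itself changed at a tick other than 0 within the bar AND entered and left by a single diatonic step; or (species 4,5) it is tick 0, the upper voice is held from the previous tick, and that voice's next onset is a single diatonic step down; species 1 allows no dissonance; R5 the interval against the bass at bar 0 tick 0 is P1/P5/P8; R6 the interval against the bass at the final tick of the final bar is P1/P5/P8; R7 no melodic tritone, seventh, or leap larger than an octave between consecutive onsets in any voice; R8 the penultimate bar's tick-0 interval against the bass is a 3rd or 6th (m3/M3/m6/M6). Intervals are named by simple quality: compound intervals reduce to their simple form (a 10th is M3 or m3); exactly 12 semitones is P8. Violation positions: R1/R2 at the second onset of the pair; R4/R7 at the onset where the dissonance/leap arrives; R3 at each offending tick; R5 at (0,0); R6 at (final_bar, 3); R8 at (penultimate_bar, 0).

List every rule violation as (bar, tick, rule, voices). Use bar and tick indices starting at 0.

(2, 0, R2, (0, 1))
(2, 0, R7, (1,))
(4, 0, R1, (0, 1))
(5, 2, R4, (0, 1))
(6, 1, R4, (0, 1))
(6, 2, R7, (1,))
(7, 2, R4, (0, 1))

bar 0: v0=C3 v1=C4 downbeat P8
bar 1: v0=E3 v1=C4 downbeat m6
bar 2: v0=F3 v1=F4 downbeat P8
bar 3: v0=D3 v1=F3 downbeat m3
bar 4: v0=C3 v1=C4 downbeat P8
bar 5: v0=B2 v1=D3 downbeat m3
bar 6: v0=C3 v1=A3 downbeat M6
bar 7: v0=B2 v1=B3 downbeat P8
bar 8: v0=D3 v1=B3 downbeat M6
bar 9: v0=D3 v1=B3 downbeat M6
bar 10: v0=C3 v1=C4 downbeat P8
  -> R2 @ bar 2 tick 0 v(0, 1): E3/G3 m3 -> F3/F4 P8 similar
  -> R7 @ bar 2 tick 0 v(1,): G3->F4 leap 10st
  -> R1 @ bar 4 tick 0 v(0, 1): D3/D4 P8 -> C3/C4 P8 similar
  -> R4 @ bar 5 tick 2 v(0, 1): B2/A3 m7 untreated
  -> R4 @ bar 6 tick 1 v(0, 1): C3/F4 P4 untreated
  -> R7 @ bar 6 tick 2 v(1,): F4->E3 leap 13st
  -> R4 @ bar 7 tick 2 v(0, 1): B2/F3 TT untreated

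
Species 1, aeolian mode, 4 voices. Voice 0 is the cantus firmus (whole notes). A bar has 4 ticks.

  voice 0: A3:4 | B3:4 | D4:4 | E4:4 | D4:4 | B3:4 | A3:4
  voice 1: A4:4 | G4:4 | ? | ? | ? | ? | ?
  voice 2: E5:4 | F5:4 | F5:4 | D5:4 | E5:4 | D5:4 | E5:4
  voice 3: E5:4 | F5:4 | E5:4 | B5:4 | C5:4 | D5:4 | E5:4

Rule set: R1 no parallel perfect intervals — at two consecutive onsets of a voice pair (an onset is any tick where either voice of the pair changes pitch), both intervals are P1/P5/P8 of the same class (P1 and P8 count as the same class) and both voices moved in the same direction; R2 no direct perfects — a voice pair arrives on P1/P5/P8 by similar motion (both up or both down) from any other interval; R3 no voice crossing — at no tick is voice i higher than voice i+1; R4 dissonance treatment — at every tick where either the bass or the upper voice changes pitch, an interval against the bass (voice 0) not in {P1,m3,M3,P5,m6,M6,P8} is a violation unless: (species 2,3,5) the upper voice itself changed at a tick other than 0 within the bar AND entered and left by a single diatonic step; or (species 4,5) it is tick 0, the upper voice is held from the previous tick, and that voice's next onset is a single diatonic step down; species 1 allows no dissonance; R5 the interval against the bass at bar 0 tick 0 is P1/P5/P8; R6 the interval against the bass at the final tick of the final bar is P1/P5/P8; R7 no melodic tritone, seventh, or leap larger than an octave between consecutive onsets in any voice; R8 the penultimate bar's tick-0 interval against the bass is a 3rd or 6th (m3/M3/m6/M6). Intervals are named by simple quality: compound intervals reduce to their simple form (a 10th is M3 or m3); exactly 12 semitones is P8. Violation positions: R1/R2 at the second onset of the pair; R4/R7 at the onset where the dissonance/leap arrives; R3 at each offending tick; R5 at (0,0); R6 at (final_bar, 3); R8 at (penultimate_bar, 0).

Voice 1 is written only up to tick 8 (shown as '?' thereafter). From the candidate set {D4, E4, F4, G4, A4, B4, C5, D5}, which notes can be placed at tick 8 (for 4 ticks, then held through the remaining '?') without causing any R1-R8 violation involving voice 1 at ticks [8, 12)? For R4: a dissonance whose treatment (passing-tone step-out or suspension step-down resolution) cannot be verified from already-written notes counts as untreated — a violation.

D4: legal
E4: violates R2,R4
F4: legal
G4: violates R4
A4: violates R2
B4: legal
C5: violates R4
D5: violates R2

{B4, D4, F4}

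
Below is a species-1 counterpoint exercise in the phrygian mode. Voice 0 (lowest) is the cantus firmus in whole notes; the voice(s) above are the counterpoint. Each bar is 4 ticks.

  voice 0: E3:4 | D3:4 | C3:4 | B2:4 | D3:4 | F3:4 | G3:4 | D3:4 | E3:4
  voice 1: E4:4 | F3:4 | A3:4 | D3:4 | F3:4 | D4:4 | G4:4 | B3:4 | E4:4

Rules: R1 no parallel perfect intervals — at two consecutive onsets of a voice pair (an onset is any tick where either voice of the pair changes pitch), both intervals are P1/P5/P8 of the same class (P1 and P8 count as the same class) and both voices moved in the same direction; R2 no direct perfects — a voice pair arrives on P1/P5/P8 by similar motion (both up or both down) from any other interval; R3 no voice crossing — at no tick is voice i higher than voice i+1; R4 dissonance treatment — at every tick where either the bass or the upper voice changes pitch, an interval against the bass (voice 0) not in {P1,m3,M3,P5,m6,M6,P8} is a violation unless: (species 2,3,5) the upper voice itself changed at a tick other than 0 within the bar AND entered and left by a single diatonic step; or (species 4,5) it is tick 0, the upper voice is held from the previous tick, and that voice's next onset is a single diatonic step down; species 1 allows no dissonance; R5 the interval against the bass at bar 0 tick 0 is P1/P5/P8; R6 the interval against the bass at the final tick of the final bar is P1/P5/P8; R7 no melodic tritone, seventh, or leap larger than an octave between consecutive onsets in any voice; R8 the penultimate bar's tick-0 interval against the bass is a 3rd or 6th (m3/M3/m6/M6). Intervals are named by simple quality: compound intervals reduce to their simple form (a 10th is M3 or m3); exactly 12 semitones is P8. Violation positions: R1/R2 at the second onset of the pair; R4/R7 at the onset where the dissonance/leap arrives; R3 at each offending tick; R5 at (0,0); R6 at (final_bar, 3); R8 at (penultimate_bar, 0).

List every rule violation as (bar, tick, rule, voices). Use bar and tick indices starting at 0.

bar 0: v0=E3 v1=E4 downbeat P8
bar 1: v0=D3 v1=F3 downbeat m3
bar 2: v0=C3 v1=A3 downbeat M6
bar 3: v0=B2 v1=D3 downbeat m3
bar 4: v0=D3 v1=F3 downbeat m3
bar 5: v0=F3 v1=D4 downbeat M6
bar 6: v0=G3 v1=G4 downbeat P8
bar 7: v0=D3 v1=B3 downbeat M6
bar 8: v0=E3 v1=E4 downbeat P8
  -> R7 @ bar 1 tick 0 v(1,): E4->F3 leap 11st
  -> R2 @ bar 6 tick 0 v(0, 1): F3/D4 M6 -> G3/G4 P8 similar
  -> R2 @ bar 8 tick 0 v(0, 1): D3/B3 M6 -> E3/E4 P8 similar

(1, 0, R7, (1,))
(6, 0, R2, (0, 1))
(8, 0, R2, (0, 1))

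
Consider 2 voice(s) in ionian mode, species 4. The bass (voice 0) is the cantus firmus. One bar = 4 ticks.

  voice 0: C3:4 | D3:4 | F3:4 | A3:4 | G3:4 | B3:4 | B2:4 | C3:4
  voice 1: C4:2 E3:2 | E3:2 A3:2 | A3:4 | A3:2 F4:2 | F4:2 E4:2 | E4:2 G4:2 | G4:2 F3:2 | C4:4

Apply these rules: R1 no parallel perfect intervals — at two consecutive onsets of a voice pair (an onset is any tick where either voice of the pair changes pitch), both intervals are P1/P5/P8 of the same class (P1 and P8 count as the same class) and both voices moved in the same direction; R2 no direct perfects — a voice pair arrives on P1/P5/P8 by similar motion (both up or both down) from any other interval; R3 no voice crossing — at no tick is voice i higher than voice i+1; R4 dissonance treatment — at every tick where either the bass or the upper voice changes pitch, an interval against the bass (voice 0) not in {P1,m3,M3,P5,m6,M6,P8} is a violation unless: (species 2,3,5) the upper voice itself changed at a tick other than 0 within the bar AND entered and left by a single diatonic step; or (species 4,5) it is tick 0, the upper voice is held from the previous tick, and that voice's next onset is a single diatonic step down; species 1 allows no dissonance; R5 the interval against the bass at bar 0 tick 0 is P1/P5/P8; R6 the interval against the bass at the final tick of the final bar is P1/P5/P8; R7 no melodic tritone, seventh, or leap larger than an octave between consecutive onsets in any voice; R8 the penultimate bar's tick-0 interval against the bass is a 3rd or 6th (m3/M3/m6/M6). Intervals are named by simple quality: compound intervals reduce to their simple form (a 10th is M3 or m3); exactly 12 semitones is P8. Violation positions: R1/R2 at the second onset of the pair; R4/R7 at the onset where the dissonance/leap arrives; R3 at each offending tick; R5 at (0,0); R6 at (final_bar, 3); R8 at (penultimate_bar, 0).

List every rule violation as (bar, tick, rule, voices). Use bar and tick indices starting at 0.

(1, 0, R4, (0, 1))
(5, 0, R4, (0, 1))
(6, 2, R4, (0, 1))
(6, 2, R7, (1,))
(7, 0, R2, (0, 1))

bar 0: v0=C3 v1=C4 downbeat P8
bar 1: v0=D3 v1=E3 downbeat M2
bar 2: v0=F3 v1=A3 downbeat M3
bar 3: v0=A3 v1=A3 downbeat P1
bar 4: v0=G3 v1=F4 downbeat m7
bar 5: v0=B3 v1=E4 downbeat P4
bar 6: v0=B2 v1=G4 downbeat m6
bar 7: v0=C3 v1=C4 downbeat P8
  -> R4 @ bar 1 tick 0 v(0, 1): D3/E3 M2 untreated
  -> R4 @ bar 5 tick 0 v(0, 1): B3/E4 P4 untreated
  -> R4 @ bar 6 tick 2 v(0, 1): B2/F3 TT untreated
  -> R7 @ bar 6 tick 2 v(1,): G4->F3 leap 14st
  -> R2 @ bar 7 tick 0 v(0, 1): B2/F3 TT -> C3/C4 P8 similar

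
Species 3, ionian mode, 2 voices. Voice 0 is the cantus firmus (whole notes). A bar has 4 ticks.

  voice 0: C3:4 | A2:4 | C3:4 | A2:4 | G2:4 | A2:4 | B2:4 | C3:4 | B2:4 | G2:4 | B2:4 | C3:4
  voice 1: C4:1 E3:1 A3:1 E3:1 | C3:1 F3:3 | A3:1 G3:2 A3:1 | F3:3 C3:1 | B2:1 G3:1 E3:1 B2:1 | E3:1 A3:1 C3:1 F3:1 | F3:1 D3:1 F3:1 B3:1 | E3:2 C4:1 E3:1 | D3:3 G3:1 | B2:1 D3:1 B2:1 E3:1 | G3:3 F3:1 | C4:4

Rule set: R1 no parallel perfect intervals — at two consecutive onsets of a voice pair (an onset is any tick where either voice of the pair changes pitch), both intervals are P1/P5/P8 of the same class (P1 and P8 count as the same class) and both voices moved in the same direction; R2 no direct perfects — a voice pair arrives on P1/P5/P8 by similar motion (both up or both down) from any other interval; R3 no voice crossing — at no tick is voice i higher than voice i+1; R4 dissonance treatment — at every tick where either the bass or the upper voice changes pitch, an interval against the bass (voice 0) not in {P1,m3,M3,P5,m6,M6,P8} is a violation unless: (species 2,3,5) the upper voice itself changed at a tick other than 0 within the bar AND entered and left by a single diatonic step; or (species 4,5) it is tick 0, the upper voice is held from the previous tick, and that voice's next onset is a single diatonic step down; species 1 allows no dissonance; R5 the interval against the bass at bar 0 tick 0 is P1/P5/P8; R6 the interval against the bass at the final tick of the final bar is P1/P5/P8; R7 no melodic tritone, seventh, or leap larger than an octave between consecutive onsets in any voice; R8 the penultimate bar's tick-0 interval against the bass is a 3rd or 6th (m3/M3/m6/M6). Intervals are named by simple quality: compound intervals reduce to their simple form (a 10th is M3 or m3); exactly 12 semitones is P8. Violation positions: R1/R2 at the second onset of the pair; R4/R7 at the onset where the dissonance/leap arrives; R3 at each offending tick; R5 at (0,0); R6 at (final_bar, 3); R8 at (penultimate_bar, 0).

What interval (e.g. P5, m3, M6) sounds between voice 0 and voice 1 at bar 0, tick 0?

P8

voice 0=C3 voice 1=C4 -> P8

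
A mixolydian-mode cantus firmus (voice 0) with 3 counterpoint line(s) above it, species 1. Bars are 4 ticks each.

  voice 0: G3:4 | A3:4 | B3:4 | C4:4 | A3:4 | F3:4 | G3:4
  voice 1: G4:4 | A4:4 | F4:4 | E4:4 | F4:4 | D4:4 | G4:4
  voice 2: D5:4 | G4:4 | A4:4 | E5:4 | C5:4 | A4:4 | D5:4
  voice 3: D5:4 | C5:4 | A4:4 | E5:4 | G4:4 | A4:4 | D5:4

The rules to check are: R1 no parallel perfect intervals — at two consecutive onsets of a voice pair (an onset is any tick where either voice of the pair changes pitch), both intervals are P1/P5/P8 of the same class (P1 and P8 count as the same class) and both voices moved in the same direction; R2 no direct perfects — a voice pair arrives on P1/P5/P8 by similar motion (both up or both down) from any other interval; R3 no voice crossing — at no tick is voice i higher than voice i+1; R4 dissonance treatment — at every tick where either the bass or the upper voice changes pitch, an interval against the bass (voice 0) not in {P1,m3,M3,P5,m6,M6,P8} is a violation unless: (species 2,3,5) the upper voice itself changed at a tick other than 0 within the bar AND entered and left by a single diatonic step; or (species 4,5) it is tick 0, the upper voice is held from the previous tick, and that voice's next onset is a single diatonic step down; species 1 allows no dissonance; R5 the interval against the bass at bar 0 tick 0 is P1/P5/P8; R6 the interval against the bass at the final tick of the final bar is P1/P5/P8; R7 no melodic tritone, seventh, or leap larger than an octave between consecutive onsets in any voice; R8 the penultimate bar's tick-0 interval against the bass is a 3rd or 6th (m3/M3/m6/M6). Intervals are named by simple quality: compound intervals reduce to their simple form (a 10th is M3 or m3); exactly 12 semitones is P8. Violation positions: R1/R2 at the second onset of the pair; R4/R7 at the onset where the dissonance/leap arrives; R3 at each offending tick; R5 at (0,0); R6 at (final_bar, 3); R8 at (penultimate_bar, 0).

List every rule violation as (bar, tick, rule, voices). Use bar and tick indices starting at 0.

bar 0: v0=G3 v1=G4 v2=D5 v3=D5 downbeat P5
bar 1: v0=A3 v1=A4 v2=G4 v3=C5 downbeat m3
bar 2: v0=B3 v1=F4 v2=A4 v3=A4 downbeat m7
bar 3: v0=C4 v1=E4 v2=E5 v3=E5 downbeat M3
bar 4: v0=A3 v1=F4 v2=C5 v3=G4 downbeat m7
bar 5: v0=F3 v1=D4 v2=A4 v3=A4 downbeat M3
bar 6: v0=G3 v1=G4 v2=D5 v3=D5 downbeat P5
  -> R1 @ bar 1 tick 0 v(0, 1): G3/G4 P8 -> A3/A4 P8 similar
  -> R3 @ bar 1 tick 0 v(1, 2): A4 above G4
  -> R4 @ bar 1 tick 0 v(0, 2): A3/G4 m7 untreated
  -> R3 @ bar 1 tick 1 v(1, 2): A4 above G4
  -> R3 @ bar 1 tick 2 v(1, 2): A4 above G4
  -> R3 @ bar 1 tick 3 v(1, 2): A4 above G4
  -> R4 @ bar 2 tick 0 v(0, 1): B3/F4 TT untreated
  -> R4 @ bar 2 tick 0 v(0, 2): B3/A4 m7 untreated
  -> R4 @ bar 2 tick 0 v(0, 3): B3/A4 m7 untreated
  -> R1 @ bar 3 tick 0 v(2, 3): A4/A4 P1 -> E5/E5 P1 similar
  -> R3 @ bar 4 tick 0 v(2, 3): C5 above G4
  -> R4 @ bar 4 tick 0 v(0, 3): A3/G4 m7 untreated
  -> R3 @ bar 4 tick 1 v(2, 3): C5 above G4
  -> R3 @ bar 4 tick 2 v(2, 3): C5 above G4
  -> R3 @ bar 4 tick 3 v(2, 3): C5 above G4
  -> R1 @ bar 5 tick 0 v(1, 2): F4/C5 P5 -> D4/A4 P5 similar
  -> R1 @ bar 6 tick 0 v(1, 2): D4/A4 P5 -> G4/D5 P5 similar
  -> R1 @ bar 6 tick 0 v(1, 3): D4/A4 P5 -> G4/D5 P5 similar
  -> R1 @ bar 6 tick 0 v(2, 3): A4/A4 P1 -> D5/D5 P1 similar
  -> R2 @ bar 6 tick 0 v(0, 1): F3/D4 M6 -> G3/G4 P8 similar
  -> R2 @ bar 6 tick 0 v(0, 2): F3/A4 M3 -> G3/D5 P5 similar
  -> R2 @ bar 6 tick 0 v(0, 3): F3/A4 M3 -> G3/D5 P5 similar

(1, 0, R1, (0, 1))
(1, 0, R3, (1, 2))
(1, 0, R4, (0, 2))
(1, 1, R3, (1, 2))
(1, 2, R3, (1, 2))
(1, 3, R3, (1, 2))
(2, 0, R4, (0, 1))
(2, 0, R4, (0, 2))
(2, 0, R4, (0, 3))
(3, 0, R1, (2, 3))
(4, 0, R3, (2, 3))
(4, 0, R4, (0, 3))
(4, 1, R3, (2, 3))
(4, 2, R3, (2, 3))
(4, 3, R3, (2, 3))
(5, 0, R1, (1, 2))
(6, 0, R1, (1, 2))
(6, 0, R1, (1, 3))
(6, 0, R1, (2, 3))
(6, 0, R2, (0, 1))
(6, 0, R2, (0, 2))
(6, 0, R2, (0, 3))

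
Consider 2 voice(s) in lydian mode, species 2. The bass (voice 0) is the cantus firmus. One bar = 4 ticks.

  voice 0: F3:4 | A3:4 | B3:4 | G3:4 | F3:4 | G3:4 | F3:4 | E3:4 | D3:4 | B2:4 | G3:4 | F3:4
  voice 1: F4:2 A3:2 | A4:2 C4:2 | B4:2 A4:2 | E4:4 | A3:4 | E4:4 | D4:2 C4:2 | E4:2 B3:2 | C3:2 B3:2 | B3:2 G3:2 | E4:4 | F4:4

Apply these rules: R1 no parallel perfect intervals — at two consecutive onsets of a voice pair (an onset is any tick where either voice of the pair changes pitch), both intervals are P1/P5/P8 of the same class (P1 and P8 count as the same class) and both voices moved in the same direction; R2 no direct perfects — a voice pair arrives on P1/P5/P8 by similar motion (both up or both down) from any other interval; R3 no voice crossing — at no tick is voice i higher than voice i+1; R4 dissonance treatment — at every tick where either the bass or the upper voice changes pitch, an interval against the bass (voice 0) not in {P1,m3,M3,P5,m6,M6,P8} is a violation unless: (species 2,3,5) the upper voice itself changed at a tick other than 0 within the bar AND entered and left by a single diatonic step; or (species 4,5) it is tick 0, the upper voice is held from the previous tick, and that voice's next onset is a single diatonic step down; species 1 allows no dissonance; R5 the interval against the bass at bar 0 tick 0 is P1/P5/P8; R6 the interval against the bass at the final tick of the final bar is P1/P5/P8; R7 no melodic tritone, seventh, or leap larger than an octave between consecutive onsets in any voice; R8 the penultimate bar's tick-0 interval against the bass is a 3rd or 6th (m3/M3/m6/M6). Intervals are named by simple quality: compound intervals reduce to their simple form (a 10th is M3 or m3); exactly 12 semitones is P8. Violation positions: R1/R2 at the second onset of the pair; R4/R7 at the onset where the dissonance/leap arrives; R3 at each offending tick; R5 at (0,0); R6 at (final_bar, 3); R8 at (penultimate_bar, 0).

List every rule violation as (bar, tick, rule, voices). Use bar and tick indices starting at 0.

bar 0: v0=F3 v1=F4 downbeat P8
bar 1: v0=A3 v1=A4 downbeat P8
bar 2: v0=B3 v1=B4 downbeat P8
bar 3: v0=G3 v1=E4 downbeat M6
bar 4: v0=F3 v1=A3 downbeat M3
bar 5: v0=G3 v1=E4 downbeat M6
bar 6: v0=F3 v1=D4 downbeat M6
bar 7: v0=E3 v1=E4 downbeat P8
bar 8: v0=D3 v1=C3 downbeat M2
bar 9: v0=B2 v1=B3 downbeat P8
bar 10: v0=G3 v1=E4 downbeat M6
bar 11: v0=F3 v1=F4 downbeat P8
  -> R2 @ bar 1 tick 0 v(0, 1): F3/A3 M3 -> A3/A4 P8 similar
  -> R2 @ bar 2 tick 0 v(0, 1): A3/C4 m3 -> B3/B4 P8 similar
  -> R7 @ bar 2 tick 0 v(1,): C4->B4 leap 11st
  -> R4 @ bar 2 tick 2 v(0, 1): B3/A4 m7 untreated
  -> R3 @ bar 8 tick 0 v(0, 1): D3 above C3
  -> R4 @ bar 8 tick 0 v(0, 1): D3/C3 M2 untreated
  -> R7 @ bar 8 tick 0 v(1,): B3->C3 leap 11st
  -> R3 @ bar 8 tick 1 v(0, 1): D3 above C3
  -> R7 @ bar 8 tick 2 v(1,): C3->B3 leap 11st

(1, 0, R2, (0, 1))
(2, 0, R2, (0, 1))
(2, 0, R7, (1,))
(2, 2, R4, (0, 1))
(8, 0, R3, (0, 1))
(8, 0, R4, (0, 1))
(8, 0, R7, (1,))
(8, 1, R3, (0, 1))
(8, 2, R7, (1,))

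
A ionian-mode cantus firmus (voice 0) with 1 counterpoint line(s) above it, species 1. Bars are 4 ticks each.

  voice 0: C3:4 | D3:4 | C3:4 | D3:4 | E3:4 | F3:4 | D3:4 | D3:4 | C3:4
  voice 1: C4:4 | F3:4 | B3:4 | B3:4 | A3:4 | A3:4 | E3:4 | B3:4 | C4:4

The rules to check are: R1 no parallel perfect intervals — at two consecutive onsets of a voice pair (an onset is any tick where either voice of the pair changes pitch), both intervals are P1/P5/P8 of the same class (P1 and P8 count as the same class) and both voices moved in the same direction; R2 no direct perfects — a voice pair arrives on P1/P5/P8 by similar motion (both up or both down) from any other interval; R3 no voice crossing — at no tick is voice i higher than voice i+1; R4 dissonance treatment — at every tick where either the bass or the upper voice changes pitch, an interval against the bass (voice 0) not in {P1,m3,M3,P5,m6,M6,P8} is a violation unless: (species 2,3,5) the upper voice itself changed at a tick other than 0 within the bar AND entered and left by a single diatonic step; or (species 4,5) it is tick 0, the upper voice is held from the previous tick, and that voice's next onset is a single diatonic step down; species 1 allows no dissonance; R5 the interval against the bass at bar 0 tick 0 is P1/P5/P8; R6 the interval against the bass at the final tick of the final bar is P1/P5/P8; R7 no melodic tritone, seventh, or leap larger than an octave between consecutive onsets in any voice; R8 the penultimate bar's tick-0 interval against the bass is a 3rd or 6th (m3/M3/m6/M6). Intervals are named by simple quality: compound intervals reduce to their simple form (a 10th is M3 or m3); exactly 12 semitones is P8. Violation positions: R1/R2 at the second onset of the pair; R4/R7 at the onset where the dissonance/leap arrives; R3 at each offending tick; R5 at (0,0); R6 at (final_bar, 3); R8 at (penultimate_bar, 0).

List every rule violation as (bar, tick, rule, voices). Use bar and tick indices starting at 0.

bar 0: v0=C3 v1=C4 downbeat P8
bar 1: v0=D3 v1=F3 downbeat m3
bar 2: v0=C3 v1=B3 downbeat M7
bar 3: v0=D3 v1=B3 downbeat M6
bar 4: v0=E3 v1=A3 downbeat P4
bar 5: v0=F3 v1=A3 downbeat M3
bar 6: v0=D3 v1=E3 downbeat M2
bar 7: v0=D3 v1=B3 downbeat M6
bar 8: v0=C3 v1=C4 downbeat P8
  -> R4 @ bar 2 tick 0 v(0, 1): C3/B3 M7 untreated
  -> R7 @ bar 2 tick 0 v(1,): F3->B3 leap 6st
  -> R4 @ bar 4 tick 0 v(0, 1): E3/A3 P4 untreated
  -> R4 @ bar 6 tick 0 v(0, 1): D3/E3 M2 untreated

(2, 0, R4, (0, 1))
(2, 0, R7, (1,))
(4, 0, R4, (0, 1))
(6, 0, R4, (0, 1))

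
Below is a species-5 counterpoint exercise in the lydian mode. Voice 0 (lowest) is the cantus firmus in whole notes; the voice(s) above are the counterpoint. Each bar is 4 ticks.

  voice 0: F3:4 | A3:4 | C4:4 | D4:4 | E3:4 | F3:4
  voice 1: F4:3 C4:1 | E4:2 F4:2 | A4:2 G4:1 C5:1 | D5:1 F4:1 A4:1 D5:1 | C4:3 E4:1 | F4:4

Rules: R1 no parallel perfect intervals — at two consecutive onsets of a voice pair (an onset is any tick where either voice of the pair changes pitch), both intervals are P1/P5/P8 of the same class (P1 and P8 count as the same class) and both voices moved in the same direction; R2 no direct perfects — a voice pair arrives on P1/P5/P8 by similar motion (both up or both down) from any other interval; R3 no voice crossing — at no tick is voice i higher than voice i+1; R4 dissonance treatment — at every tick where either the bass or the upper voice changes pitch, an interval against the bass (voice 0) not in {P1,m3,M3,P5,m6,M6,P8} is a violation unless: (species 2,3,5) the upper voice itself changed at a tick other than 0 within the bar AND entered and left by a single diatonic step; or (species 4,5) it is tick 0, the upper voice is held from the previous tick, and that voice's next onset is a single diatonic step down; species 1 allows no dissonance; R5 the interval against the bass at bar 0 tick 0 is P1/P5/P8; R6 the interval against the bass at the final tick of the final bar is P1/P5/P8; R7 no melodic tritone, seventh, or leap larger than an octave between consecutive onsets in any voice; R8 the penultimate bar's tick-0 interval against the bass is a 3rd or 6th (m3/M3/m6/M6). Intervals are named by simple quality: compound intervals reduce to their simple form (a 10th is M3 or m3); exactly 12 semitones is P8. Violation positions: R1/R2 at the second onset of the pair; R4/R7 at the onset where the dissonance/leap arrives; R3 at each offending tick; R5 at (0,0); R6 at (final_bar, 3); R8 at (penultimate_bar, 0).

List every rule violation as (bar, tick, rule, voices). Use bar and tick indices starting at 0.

(1, 0, R1, (0, 1))
(3, 0, R1, (0, 1))
(4, 0, R7, (0,))
(4, 0, R7, (1,))
(5, 0, R1, (0, 1))

bar 0: v0=F3 v1=F4 downbeat P8
bar 1: v0=A3 v1=E4 downbeat P5
bar 2: v0=C4 v1=A4 downbeat M6
bar 3: v0=D4 v1=D5 downbeat P8
bar 4: v0=E3 v1=C4 downbeat m6
bar 5: v0=F3 v1=F4 downbeat P8
  -> R1 @ bar 1 tick 0 v(0, 1): F3/C4 P5 -> A3/E4 P5 similar
  -> R1 @ bar 3 tick 0 v(0, 1): C4/C5 P8 -> D4/D5 P8 similar
  -> R7 @ bar 4 tick 0 v(0,): D4->E3 leap 10st
  -> R7 @ bar 4 tick 0 v(1,): D5->C4 leap 14st
  -> R1 @ bar 5 tick 0 v(0, 1): E3/E4 P8 -> F3/F4 P8 similar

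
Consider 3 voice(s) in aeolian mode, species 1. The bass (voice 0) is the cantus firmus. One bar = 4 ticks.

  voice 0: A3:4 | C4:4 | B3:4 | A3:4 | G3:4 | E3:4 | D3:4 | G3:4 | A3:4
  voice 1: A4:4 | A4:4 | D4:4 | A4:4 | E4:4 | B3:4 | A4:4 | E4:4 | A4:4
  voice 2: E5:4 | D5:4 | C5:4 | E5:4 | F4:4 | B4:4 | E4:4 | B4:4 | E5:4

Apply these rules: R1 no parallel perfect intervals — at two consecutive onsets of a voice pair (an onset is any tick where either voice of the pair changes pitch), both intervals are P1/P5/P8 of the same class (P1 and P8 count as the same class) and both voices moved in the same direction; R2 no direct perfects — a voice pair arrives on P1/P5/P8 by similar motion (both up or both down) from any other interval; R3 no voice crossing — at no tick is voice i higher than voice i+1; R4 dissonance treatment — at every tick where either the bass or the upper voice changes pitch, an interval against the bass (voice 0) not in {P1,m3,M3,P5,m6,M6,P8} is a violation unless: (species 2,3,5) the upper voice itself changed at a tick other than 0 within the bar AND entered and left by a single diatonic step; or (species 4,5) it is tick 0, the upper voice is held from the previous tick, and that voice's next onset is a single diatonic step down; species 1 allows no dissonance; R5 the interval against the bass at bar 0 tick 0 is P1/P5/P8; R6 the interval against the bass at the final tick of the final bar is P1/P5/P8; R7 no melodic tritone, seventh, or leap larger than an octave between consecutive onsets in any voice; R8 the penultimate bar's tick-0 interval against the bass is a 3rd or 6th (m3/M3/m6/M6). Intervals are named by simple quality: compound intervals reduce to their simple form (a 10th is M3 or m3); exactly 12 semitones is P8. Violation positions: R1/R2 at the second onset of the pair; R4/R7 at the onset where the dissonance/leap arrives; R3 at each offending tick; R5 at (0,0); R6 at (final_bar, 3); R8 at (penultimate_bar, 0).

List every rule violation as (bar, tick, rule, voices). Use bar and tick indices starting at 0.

bar 0: v0=A3 v1=A4 v2=E5 downbeat P5
bar 1: v0=C4 v1=A4 v2=D5 downbeat M2
bar 2: v0=B3 v1=D4 v2=C5 downbeat m2
bar 3: v0=A3 v1=A4 v2=E5 downbeat P5
bar 4: v0=G3 v1=E4 v2=F4 downbeat m7
bar 5: v0=E3 v1=B3 v2=B4 downbeat P5
bar 6: v0=D3 v1=A4 v2=E4 downbeat M2
bar 7: v0=G3 v1=E4 v2=B4 downbeat M3
bar 8: v0=A3 v1=A4 v2=E5 downbeat P5
  -> R4 @ bar 1 tick 0 v(0, 2): C4/D5 M2 untreated
  -> R4 @ bar 2 tick 0 v(0, 2): B3/C5 m2 untreated
  -> R2 @ bar 3 tick 0 v(1, 2): D4/C5 m7 -> A4/E5 P5 similar
  -> R4 @ bar 4 tick 0 v(0, 2): G3/F4 m7 untreated
  -> R7 @ bar 4 tick 0 v(2,): E5->F4 leap 11st
  -> R2 @ bar 5 tick 0 v(0, 1): G3/E4 M6 -> E3/B3 P5 similar
  -> R7 @ bar 5 tick 0 v(2,): F4->B4 leap 6st
  -> R3 @ bar 6 tick 0 v(1, 2): A4 above E4
  -> R4 @ bar 6 tick 0 v(0, 2): D3/E4 M2 untreated
  -> R7 @ bar 6 tick 0 v(1,): B3->A4 leap 10st
  -> R3 @ bar 6 tick 1 v(1, 2): A4 above E4
  -> R3 @ bar 6 tick 2 v(1, 2): A4 above E4
  -> R3 @ bar 6 tick 3 v(1, 2): A4 above E4
  -> R1 @ bar 8 tick 0 v(1, 2): E4/B4 P5 -> A4/E5 P5 similar
  -> R2 @ bar 8 tick 0 v(0, 1): G3/E4 M6 -> A3/A4 P8 similar
  -> R2 @ bar 8 tick 0 v(0, 2): G3/B4 M3 -> A3/E5 P5 similar

(1, 0, R4, (0, 2))
(2, 0, R4, (0, 2))
(3, 0, R2, (1, 2))
(4, 0, R4, (0, 2))
(4, 0, R7, (2,))
(5, 0, R2, (0, 1))
(5, 0, R7, (2,))
(6, 0, R3, (1, 2))
(6, 0, R4, (0, 2))
(6, 0, R7, (1,))
(6, 1, R3, (1, 2))
(6, 2, R3, (1, 2))
(6, 3, R3, (1, 2))
(8, 0, R1, (1, 2))
(8, 0, R2, (0, 1))
(8, 0, R2, (0, 2))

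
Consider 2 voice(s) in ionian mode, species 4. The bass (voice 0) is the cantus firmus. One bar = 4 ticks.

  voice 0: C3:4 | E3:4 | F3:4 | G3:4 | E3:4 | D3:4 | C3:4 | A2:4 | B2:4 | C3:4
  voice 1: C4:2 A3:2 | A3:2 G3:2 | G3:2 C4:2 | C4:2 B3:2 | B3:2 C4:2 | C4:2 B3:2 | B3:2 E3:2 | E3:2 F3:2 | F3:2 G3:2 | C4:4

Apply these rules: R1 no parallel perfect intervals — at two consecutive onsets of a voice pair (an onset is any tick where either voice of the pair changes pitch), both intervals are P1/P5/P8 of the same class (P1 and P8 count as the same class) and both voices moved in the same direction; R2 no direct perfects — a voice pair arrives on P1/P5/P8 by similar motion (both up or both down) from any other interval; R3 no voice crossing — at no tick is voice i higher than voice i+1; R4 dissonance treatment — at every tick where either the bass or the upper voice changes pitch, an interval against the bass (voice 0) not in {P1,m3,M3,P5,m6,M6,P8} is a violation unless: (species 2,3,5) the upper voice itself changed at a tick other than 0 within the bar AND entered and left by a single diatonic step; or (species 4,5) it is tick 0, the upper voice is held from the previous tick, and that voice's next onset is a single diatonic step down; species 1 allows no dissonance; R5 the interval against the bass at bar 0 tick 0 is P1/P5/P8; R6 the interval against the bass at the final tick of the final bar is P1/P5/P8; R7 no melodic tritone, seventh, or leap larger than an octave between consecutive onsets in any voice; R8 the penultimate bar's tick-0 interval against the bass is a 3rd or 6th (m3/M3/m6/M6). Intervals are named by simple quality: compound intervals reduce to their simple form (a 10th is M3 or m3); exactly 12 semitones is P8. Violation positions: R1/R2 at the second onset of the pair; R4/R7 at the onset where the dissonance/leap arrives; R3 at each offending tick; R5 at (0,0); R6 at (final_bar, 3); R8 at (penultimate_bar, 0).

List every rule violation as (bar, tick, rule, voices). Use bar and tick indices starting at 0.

(2, 0, R4, (0, 1))
(6, 0, R4, (0, 1))
(8, 0, R4, (0, 1))
(8, 0, R8, (0, 1))
(9, 0, R2, (0, 1))

bar 0: v0=C3 v1=C4 downbeat P8
bar 1: v0=E3 v1=A3 downbeat P4
bar 2: v0=F3 v1=G3 downbeat M2
bar 3: v0=G3 v1=C4 downbeat P4
bar 4: v0=E3 v1=B3 downbeat P5
bar 5: v0=D3 v1=C4 downbeat m7
bar 6: v0=C3 v1=B3 downbeat M7
bar 7: v0=A2 v1=E3 downbeat P5
bar 8: v0=B2 v1=F3 downbeat TT
bar 9: v0=C3 v1=C4 downbeat P8
  -> R4 @ bar 2 tick 0 v(0, 1): F3/G3 M2 untreated
  -> R4 @ bar 6 tick 0 v(0, 1): C3/B3 M7 untreated
  -> R4 @ bar 8 tick 0 v(0, 1): B2/F3 TT untreated
  -> R8 @ bar 8 tick 0 v(0, 1): penult TT not 3rd/6th
  -> R2 @ bar 9 tick 0 v(0, 1): B2/G3 m6 -> C3/C4 P8 similar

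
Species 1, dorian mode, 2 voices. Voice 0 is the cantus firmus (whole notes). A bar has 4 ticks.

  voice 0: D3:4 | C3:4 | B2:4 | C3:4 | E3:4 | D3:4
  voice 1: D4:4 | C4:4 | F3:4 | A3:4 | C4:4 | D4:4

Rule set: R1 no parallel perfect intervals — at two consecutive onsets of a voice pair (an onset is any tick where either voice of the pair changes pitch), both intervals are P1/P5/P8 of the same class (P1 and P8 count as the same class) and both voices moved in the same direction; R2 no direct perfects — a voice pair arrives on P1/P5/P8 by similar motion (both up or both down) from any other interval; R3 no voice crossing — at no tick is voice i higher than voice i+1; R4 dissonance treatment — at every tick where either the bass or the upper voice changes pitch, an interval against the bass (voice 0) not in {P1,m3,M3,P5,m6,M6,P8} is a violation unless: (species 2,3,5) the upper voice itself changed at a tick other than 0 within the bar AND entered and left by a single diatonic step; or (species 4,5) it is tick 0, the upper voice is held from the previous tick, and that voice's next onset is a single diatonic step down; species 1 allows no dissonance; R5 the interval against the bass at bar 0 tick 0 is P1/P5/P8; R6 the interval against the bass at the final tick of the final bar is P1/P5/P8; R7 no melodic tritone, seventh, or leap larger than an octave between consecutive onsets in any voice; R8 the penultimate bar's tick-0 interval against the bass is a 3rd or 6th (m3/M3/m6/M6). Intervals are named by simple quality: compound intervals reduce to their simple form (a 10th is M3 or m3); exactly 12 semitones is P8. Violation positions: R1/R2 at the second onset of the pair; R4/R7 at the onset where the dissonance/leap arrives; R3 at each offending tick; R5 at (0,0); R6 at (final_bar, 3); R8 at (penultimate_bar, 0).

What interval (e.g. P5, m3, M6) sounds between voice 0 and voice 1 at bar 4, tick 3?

voice 0=E3 voice 1=C4 -> m6

m6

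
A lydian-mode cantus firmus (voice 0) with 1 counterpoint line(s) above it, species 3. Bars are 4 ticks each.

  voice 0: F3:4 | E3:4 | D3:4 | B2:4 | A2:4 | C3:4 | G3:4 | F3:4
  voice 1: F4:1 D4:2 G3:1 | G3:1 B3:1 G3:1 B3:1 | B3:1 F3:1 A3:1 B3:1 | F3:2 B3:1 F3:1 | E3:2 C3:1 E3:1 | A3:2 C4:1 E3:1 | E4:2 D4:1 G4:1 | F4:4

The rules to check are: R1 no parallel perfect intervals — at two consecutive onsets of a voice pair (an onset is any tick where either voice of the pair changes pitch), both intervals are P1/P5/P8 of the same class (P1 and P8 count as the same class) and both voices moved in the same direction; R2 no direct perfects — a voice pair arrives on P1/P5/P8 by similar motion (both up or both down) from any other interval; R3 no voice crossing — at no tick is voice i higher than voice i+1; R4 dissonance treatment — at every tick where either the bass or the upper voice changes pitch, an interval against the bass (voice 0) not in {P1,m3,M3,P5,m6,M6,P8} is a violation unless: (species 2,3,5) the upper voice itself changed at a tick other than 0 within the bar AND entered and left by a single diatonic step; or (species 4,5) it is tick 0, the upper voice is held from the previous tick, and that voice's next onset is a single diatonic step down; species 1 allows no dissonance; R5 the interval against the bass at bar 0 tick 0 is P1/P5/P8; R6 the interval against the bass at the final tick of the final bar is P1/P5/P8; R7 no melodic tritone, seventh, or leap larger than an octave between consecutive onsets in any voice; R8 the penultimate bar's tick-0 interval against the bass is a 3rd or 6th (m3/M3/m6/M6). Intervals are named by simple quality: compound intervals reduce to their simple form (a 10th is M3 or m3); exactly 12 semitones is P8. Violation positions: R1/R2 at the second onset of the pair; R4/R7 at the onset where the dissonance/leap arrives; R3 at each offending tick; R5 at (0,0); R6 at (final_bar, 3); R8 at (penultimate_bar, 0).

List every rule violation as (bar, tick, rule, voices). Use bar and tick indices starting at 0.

bar 0: v0=F3 v1=F4 downbeat P8
bar 1: v0=E3 v1=G3 downbeat m3
bar 2: v0=D3 v1=B3 downbeat M6
bar 3: v0=B2 v1=F3 downbeat TT
bar 4: v0=A2 v1=E3 downbeat P5
bar 5: v0=C3 v1=A3 downbeat M6
bar 6: v0=G3 v1=E4 downbeat M6
bar 7: v0=F3 v1=F4 downbeat P8
  -> R4 @ bar 0 tick 3 v(0, 1): F3/G3 M2 untreated
  -> R7 @ bar 2 tick 1 v(1,): B3->F3 leap 6st
  -> R4 @ bar 3 tick 0 v(0, 1): B2/F3 TT untreated
  -> R7 @ bar 3 tick 0 v(1,): B3->F3 leap 6st
  -> R7 @ bar 3 tick 2 v(1,): F3->B3 leap 6st
  -> R4 @ bar 3 tick 3 v(0, 1): B2/F3 TT untreated
  -> R7 @ bar 3 tick 3 v(1,): B3->F3 leap 6st
  -> R2 @ bar 4 tick 0 v(0, 1): B2/F3 TT -> A2/E3 P5 similar
  -> R1 @ bar 7 tick 0 v(0, 1): G3/G4 P8 -> F3/F4 P8 similar

(0, 3, R4, (0, 1))
(2, 1, R7, (1,))
(3, 0, R4, (0, 1))
(3, 0, R7, (1,))
(3, 2, R7, (1,))
(3, 3, R4, (0, 1))
(3, 3, R7, (1,))
(4, 0, R2, (0, 1))
(7, 0, R1, (0, 1))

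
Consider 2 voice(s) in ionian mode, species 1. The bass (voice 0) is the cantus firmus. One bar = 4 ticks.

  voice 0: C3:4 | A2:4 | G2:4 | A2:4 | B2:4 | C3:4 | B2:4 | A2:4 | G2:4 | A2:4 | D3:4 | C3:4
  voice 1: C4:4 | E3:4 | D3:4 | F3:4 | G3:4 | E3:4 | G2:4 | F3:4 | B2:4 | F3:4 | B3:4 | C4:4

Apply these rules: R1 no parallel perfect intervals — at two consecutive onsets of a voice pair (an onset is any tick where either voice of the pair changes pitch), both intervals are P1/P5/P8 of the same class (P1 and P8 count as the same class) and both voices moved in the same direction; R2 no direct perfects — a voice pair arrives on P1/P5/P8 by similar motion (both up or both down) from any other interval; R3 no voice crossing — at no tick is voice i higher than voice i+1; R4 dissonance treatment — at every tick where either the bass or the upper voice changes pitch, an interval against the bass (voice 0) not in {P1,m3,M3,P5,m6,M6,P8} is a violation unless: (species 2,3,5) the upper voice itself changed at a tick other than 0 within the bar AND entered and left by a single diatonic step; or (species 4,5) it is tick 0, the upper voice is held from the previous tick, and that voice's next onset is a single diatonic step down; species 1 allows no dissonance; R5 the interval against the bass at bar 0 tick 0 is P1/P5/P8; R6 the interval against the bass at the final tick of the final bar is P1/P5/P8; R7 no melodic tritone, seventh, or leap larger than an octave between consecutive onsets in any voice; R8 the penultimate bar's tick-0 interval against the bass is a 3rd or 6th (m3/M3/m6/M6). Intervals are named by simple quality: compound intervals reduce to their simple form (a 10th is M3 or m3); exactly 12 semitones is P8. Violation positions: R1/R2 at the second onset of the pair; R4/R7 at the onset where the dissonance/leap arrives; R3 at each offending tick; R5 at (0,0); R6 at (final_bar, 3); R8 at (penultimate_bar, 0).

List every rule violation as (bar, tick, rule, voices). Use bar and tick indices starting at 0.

(1, 0, R2, (0, 1))
(2, 0, R1, (0, 1))
(6, 0, R3, (0, 1))
(6, 1, R3, (0, 1))
(6, 2, R3, (0, 1))
(6, 3, R3, (0, 1))
(7, 0, R7, (1,))
(8, 0, R7, (1,))
(9, 0, R7, (1,))
(10, 0, R7, (1,))

bar 0: v0=C3 v1=C4 downbeat P8
bar 1: v0=A2 v1=E3 downbeat P5
bar 2: v0=G2 v1=D3 downbeat P5
bar 3: v0=A2 v1=F3 downbeat m6
bar 4: v0=B2 v1=G3 downbeat m6
bar 5: v0=C3 v1=E3 downbeat M3
bar 6: v0=B2 v1=G2 downbeat M3
bar 7: v0=A2 v1=F3 downbeat m6
bar 8: v0=G2 v1=B2 downbeat M3
bar 9: v0=A2 v1=F3 downbeat m6
bar 10: v0=D3 v1=B3 downbeat M6
bar 11: v0=C3 v1=C4 downbeat P8
  -> R2 @ bar 1 tick 0 v(0, 1): C3/C4 P8 -> A2/E3 P5 similar
  -> R1 @ bar 2 tick 0 v(0, 1): A2/E3 P5 -> G2/D3 P5 similar
  -> R3 @ bar 6 tick 0 v(0, 1): B2 above G2
  -> R3 @ bar 6 tick 1 v(0, 1): B2 above G2
  -> R3 @ bar 6 tick 2 v(0, 1): B2 above G2
  -> R3 @ bar 6 tick 3 v(0, 1): B2 above G2
  -> R7 @ bar 7 tick 0 v(1,): G2->F3 leap 10st
  -> R7 @ bar 8 tick 0 v(1,): F3->B2 leap 6st
  -> R7 @ bar 9 tick 0 v(1,): B2->F3 leap 6st
  -> R7 @ bar 10 tick 0 v(1,): F3->B3 leap 6st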